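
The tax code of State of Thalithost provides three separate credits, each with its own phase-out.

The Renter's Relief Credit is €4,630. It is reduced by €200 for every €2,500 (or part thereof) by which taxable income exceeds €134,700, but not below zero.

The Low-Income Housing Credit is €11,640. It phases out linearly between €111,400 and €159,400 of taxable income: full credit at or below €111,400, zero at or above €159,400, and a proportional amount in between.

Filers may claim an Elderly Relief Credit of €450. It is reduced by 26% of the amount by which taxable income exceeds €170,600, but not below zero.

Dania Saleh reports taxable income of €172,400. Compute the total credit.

€1,430

Renter's Relief Credit: income exceeds €134,700 by €37,700, which is 16 full-or-partial €2,500 increments; reduction = 16 × €200 = €3,200, leaving €1,430.
Low-Income Housing Credit: €172,400 is at or above €159,400, so the credit is €0.
Elderly Relief Credit: 26% of the €1,800 excess over €170,600 is €468 ≥ base, so the credit is €0.
Total: €1,430 + €0 + €0 = €1,430.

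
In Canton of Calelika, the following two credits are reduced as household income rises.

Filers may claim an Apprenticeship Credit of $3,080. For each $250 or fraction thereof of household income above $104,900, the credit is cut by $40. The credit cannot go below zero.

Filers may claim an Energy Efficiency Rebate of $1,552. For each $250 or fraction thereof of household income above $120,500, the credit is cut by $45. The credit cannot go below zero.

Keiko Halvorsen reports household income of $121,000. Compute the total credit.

Apprenticeship Credit: income exceeds $104,900 by $16,100, which is 65 full-or-partial $250 increments; reduction = 65 × $40 = $2,600, leaving $480.
Energy Efficiency Rebate: income exceeds $120,500 by $500, which is 2 full-or-partial $250 increments; reduction = 2 × $45 = $90, leaving $1,462.
Total: $480 + $1,462 = $1,942.

$1,942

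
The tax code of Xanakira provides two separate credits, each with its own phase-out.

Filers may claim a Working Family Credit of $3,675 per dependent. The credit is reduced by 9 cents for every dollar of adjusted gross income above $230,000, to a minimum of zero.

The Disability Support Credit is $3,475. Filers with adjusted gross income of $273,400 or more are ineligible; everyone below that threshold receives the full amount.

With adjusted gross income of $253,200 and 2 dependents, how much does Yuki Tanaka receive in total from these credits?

$8,737

Working Family Credit: base = 2 × $3,675 = $7,350. 9% of the $23,200 excess over $230,000 is $2,088; credit = $7,350 − $2,088 = $5,262.
Disability Support Credit: $253,200 is below the $273,400 cutoff, so the full $3,475 applies.
Total: $5,262 + $3,475 = $8,737.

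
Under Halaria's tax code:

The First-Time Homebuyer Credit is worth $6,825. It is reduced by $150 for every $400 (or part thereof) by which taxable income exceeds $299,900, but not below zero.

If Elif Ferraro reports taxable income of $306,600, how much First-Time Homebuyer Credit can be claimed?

First-Time Homebuyer Credit: income exceeds $299,900 by $6,700, which is 17 full-or-partial $400 increments; reduction = 17 × $150 = $2,550, leaving $4,275.

$4,275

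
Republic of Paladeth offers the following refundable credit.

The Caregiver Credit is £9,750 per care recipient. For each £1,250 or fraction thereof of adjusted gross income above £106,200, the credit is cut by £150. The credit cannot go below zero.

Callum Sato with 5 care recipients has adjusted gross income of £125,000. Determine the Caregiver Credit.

Caregiver Credit: base = 5 × £9,750 = £48,750. income exceeds £106,200 by £18,800, which is 16 full-or-partial £1,250 increments; reduction = 16 × £150 = £2,400, leaving £46,350.

£46,350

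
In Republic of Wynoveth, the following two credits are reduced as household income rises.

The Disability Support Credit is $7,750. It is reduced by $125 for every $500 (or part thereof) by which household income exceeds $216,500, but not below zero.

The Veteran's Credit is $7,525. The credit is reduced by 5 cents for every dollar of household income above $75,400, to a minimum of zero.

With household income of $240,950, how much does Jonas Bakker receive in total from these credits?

Disability Support Credit: income exceeds $216,500 by $24,450, which is 49 full-or-partial $500 increments; reduction = 49 × $125 = $6,125, leaving $1,625.
Veteran's Credit: 5% of the $165,550 excess over $75,400 is $8,277.50 ≥ base, so the credit is $0.
Total: $1,625 + $0 = $1,625.

$1,625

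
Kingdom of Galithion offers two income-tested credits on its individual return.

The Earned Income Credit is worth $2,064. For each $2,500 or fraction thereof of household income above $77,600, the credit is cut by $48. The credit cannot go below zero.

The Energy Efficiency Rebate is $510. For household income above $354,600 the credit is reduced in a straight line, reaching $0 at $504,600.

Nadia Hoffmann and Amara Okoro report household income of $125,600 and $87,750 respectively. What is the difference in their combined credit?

Nadia ($125,600): Earned Income Credit: income exceeds $77,600 by $48,000, which is 20 full-or-partial $2,500 increments; reduction = 20 × $48 = $960, leaving $1,104. Energy Efficiency Rebate: $125,600 is at or below the $354,600 threshold, so the full $510 applies. total $1,104 + $510 = $1,614
Amara ($87,750): Earned Income Credit: income exceeds $77,600 by $10,150, which is 5 full-or-partial $2,500 increments; reduction = 5 × $48 = $240, leaving $1,824. Energy Efficiency Rebate: $87,750 is at or below the $354,600 threshold, so the full $510 applies. total $1,824 + $510 = $2,334
Difference: |$1,614 − $2,334| = $720.

$720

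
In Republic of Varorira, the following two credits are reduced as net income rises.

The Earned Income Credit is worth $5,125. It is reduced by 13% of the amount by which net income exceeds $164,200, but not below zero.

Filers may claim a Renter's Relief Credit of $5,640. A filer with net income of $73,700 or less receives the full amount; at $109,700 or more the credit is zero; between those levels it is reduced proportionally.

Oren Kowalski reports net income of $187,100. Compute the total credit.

$2,148

Earned Income Credit: 13% of the $22,900 excess over $164,200 is $2,977; credit = $5,125 − $2,977 = $2,148.
Renter's Relief Credit: $187,100 is at or above $109,700, so the credit is $0.
Total: $2,148 + $0 = $2,148.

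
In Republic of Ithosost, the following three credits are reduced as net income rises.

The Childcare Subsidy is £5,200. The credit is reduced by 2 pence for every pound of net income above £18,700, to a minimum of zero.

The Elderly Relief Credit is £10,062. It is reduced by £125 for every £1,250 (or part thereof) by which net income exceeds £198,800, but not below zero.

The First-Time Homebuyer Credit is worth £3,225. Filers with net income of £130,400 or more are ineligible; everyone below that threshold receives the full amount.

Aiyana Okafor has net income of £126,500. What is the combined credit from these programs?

Childcare Subsidy: 2% of the £107,800 excess over £18,700 is £2,156; credit = £5,200 − £2,156 = £3,044.
Elderly Relief Credit: £126,500 is at or below the £198,800 threshold, so the full £10,062 applies.
First-Time Homebuyer Credit: £126,500 is below the £130,400 cutoff, so the full £3,225 applies.
Total: £3,044 + £10,062 + £3,225 = £16,331.

£16,331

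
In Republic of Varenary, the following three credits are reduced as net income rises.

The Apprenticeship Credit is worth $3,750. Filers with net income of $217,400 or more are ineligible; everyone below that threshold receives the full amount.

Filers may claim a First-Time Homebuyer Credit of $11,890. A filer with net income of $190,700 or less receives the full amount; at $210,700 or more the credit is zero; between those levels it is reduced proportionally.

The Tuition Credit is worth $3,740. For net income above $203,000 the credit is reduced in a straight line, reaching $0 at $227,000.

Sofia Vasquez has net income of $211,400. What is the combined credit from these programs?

Apprenticeship Credit: $211,400 is below the $217,400 cutoff, so the full $3,750 applies.
First-Time Homebuyer Credit: $211,400 is at or above $210,700, so the credit is $0.
Tuition Credit: $211,400 is $8,400 into a $24,000 phase-out range, leaving 15,600/24,000 of the credit: $3,740 × 15,600/24,000 = $2,431.
Total: $3,750 + $0 + $2,431 = $6,181.

$6,181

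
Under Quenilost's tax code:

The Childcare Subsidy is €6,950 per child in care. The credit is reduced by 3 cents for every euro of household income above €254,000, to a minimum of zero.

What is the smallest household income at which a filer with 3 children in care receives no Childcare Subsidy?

€949,000

Full credit = 3 × €6,950 = €20,850.
The credit falls by 3% of each euro above €254,000, so it reaches zero when the excess is €20,850 / 3% = €695,000: income = €254,000 + €695,000 = €949,000.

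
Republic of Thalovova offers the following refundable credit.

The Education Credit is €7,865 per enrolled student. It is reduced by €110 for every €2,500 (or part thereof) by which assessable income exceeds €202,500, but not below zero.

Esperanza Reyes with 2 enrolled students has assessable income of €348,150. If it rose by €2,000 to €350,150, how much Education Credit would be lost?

At €348,150 — base = 2 × €7,865 = €15,730. income exceeds €202,500 by €145,650, which is 59 full-or-partial €2,500 increments; reduction = 59 × €110 = €6,490, leaving €9,240.
At €350,150 — base = 2 × €7,865 = €15,730. income exceeds €202,500 by €147,650, which is 60 full-or-partial €2,500 increments; reduction = 60 × €110 = €6,600, leaving €9,130.
Lost: €9,240 − €9,130 = €110.

€110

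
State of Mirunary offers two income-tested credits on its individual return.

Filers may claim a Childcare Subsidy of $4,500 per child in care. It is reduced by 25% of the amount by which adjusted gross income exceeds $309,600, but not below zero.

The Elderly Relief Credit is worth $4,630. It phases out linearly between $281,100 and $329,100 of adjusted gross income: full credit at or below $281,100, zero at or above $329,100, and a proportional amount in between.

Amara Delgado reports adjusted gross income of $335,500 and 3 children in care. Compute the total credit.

Childcare Subsidy: base = 3 × $4,500 = $13,500. 25% of the $25,900 excess over $309,600 is $6,475; credit = $13,500 − $6,475 = $7,025.
Elderly Relief Credit: $335,500 is at or above $329,100, so the credit is $0.
Total: $7,025 + $0 = $7,025.

$7,025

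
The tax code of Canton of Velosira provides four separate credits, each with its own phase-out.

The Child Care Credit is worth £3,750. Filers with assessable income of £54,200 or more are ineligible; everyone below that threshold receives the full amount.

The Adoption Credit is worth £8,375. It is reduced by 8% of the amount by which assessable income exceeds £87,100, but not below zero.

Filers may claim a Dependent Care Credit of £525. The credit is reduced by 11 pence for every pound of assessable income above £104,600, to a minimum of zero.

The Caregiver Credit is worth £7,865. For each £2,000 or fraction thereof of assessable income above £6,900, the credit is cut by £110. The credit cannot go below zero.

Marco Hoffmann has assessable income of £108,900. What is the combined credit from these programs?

Child Care Credit: £108,900 meets or exceeds the £54,200 cutoff, so the credit is £0.
Adoption Credit: 8% of the £21,800 excess over £87,100 is £1,744; credit = £8,375 − £1,744 = £6,631.
Dependent Care Credit: 11% of the £4,300 excess over £104,600 is £473; credit = £525 − £473 = £52.
Caregiver Credit: income exceeds £6,900 by £102,000, which is 51 full-or-partial £2,000 increments; reduction = 51 × £110 = £5,610, leaving £2,255.
Total: £0 + £6,631 + £52 + £2,255 = £8,938.

£8,938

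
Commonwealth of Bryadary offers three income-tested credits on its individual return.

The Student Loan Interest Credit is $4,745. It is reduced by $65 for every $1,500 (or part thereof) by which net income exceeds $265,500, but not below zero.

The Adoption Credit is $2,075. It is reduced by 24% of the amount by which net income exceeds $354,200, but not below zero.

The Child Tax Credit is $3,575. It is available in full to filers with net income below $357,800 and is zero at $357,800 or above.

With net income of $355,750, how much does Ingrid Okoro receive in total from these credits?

$6,058

Student Loan Interest Credit: income exceeds $265,500 by $90,250, which is 61 full-or-partial $1,500 increments; reduction = 61 × $65 = $3,965, leaving $780.
Adoption Credit: 24% of the $1,550 excess over $354,200 is $372; credit = $2,075 − $372 = $1,703.
Child Tax Credit: $355,750 is below the $357,800 cutoff, so the full $3,575 applies.
Total: $780 + $1,703 + $3,575 = $6,058.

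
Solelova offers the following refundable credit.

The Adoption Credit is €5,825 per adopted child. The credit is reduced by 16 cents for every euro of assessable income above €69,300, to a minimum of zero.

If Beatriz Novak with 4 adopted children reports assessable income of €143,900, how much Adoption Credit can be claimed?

Adoption Credit: base = 4 × €5,825 = €23,300. 16% of the €74,600 excess over €69,300 is €11,936; credit = €23,300 − €11,936 = €11,364.

€11,364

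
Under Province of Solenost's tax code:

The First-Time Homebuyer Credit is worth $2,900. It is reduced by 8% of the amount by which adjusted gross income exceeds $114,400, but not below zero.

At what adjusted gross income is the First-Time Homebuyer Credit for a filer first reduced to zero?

The credit falls by 8% of each dollar above $114,400, so it reaches zero when the excess is $2,900 / 8% = $36,250: income = $114,400 + $36,250 = $150,650.

$150,650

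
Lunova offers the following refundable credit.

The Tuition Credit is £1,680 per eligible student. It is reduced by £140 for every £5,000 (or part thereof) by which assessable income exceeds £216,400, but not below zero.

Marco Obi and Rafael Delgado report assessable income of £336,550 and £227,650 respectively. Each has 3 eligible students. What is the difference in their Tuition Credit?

Marco (£336,550): Tuition Credit: base = 3 × £1,680 = £5,040. income exceeds £216,400 by £120,150, which is 25 full-or-partial £5,000 increments; reduction = 25 × £140 = £3,500, leaving £1,540.
Rafael (£227,650): Tuition Credit: base = 3 × £1,680 = £5,040. income exceeds £216,400 by £11,250, which is 3 full-or-partial £5,000 increments; reduction = 3 × £140 = £420, leaving £4,620.
Difference: |£1,540 − £4,620| = £3,080.

£3,080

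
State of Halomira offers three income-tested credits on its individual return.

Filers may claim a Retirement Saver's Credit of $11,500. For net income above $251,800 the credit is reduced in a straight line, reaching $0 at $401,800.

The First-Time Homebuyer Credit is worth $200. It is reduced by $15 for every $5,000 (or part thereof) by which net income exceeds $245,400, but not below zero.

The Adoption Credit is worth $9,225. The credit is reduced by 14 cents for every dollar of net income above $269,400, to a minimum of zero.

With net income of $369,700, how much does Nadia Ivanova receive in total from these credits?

Retirement Saver's Credit: $369,700 is $117,900 into a $150,000 phase-out range, leaving 32,100/150,000 of the credit: $11,500 × 32,100/150,000 = $2,461.
First-Time Homebuyer Credit: income exceeds $245,400 by $124,300 → 25 increments × $15 = $375 ≥ base, so the credit is $0.
Adoption Credit: 14% of the $100,300 excess over $269,400 is $14,042 ≥ base, so the credit is $0.
Total: $2,461 + $0 + $0 = $2,461.

$2,461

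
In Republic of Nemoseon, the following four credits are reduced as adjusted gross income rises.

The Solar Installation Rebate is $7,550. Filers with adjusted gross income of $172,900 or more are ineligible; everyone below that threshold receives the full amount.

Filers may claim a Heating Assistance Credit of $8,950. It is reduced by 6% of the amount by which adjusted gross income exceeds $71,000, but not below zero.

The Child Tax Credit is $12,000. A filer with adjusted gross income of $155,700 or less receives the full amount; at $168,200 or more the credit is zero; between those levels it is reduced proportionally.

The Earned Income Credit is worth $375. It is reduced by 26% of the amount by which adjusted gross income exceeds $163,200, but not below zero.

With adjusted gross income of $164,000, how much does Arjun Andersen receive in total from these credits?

Solar Installation Rebate: $164,000 is below the $172,900 cutoff, so the full $7,550 applies.
Heating Assistance Credit: 6% of the $93,000 excess over $71,000 is $5,580; credit = $8,950 − $5,580 = $3,370.
Child Tax Credit: $164,000 is $8,300 into a $12,500 phase-out range, leaving 4,200/12,500 of the credit: $12,000 × 4,200/12,500 = $4,032.
Earned Income Credit: 26% of the $800 excess over $163,200 is $208; credit = $375 − $208 = $167.
Total: $7,550 + $3,370 + $4,032 + $167 = $15,119.

$15,119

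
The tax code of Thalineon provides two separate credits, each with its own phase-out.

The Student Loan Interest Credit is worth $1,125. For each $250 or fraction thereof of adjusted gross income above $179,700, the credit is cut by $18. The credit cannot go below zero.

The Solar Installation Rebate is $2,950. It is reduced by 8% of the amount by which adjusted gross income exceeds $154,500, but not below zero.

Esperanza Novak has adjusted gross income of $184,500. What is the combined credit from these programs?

Student Loan Interest Credit: income exceeds $179,700 by $4,800, which is 20 full-or-partial $250 increments; reduction = 20 × $18 = $360, leaving $765.
Solar Installation Rebate: 8% of the $30,000 excess over $154,500 is $2,400; credit = $2,950 − $2,400 = $550.
Total: $765 + $550 = $1,315.

$1,315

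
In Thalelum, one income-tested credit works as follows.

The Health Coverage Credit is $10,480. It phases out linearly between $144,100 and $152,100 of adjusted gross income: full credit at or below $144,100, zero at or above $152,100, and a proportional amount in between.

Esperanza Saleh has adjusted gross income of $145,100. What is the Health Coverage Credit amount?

$9,170

Health Coverage Credit: $145,100 is $1,000 into a $8,000 phase-out range, leaving 7,000/8,000 of the credit: $10,480 × 7,000/8,000 = $9,170.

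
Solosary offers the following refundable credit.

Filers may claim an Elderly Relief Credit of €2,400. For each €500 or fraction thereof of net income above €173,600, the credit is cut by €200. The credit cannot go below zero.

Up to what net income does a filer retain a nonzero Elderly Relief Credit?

€179,100

After 11 increments the reduction is 11 × €200 = €2,200, leaving €200; one more increment wipes it out. Increment 11 ends at excess 11 × €500 = €5,500, so the highest qualifying income is €173,600 + €5,500 = €179,100.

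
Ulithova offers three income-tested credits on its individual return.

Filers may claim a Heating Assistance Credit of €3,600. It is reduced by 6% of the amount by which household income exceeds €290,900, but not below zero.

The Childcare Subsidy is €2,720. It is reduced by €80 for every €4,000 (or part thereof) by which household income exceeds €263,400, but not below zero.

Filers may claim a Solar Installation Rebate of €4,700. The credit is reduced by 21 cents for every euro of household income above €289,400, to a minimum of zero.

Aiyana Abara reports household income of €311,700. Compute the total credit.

€4,049

Heating Assistance Credit: 6% of the €20,800 excess over €290,900 is €1,248; credit = €3,600 − €1,248 = €2,352.
Childcare Subsidy: income exceeds €263,400 by €48,300, which is 13 full-or-partial €4,000 increments; reduction = 13 × €80 = €1,040, leaving €1,680.
Solar Installation Rebate: 21% of the €22,300 excess over €289,400 is €4,683; credit = €4,700 − €4,683 = €17.
Total: €2,352 + €1,680 + €17 = €4,049.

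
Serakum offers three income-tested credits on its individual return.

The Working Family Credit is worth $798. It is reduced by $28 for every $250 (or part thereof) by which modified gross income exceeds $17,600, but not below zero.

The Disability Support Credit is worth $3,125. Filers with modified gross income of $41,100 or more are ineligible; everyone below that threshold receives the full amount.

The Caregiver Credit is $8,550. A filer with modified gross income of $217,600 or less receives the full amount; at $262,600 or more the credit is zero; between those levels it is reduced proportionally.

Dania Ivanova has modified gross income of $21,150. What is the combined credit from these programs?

Working Family Credit: income exceeds $17,600 by $3,550, which is 15 full-or-partial $250 increments; reduction = 15 × $28 = $420, leaving $378.
Disability Support Credit: $21,150 is below the $41,100 cutoff, so the full $3,125 applies.
Caregiver Credit: $21,150 is at or below the $217,600 threshold, so the full $8,550 applies.
Total: $378 + $3,125 + $8,550 = $12,053.

$12,053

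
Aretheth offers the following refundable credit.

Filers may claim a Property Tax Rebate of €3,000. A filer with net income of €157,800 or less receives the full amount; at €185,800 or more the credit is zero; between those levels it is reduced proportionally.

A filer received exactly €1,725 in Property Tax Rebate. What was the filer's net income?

€1,725 is 1,725/3,000 of the full €3,000, so 1,275/3,000 of the €28,000 range has been used: income = €157,800 + €28,000 × 1,275/3,000 = €169,700.

€169,700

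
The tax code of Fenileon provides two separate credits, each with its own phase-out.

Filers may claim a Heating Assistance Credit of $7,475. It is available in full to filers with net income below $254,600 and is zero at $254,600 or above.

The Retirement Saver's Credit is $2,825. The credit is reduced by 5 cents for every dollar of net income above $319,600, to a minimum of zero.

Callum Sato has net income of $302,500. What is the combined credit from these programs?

Heating Assistance Credit: $302,500 meets or exceeds the $254,600 cutoff, so the credit is $0.
Retirement Saver's Credit: $302,500 is at or below the $319,600 threshold, so the full $2,825 applies.
Total: $0 + $2,825 = $2,825.

$2,825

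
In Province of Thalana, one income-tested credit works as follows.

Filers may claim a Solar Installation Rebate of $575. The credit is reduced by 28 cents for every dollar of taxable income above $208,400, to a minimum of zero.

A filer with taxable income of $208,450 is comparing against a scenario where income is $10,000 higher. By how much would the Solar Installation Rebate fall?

At $208,450 — 28% of the $50 excess over $208,400 is $14; credit = $575 − $14 = $561.
At $218,450 — 28% of the $10,050 excess over $208,400 is $2,814 ≥ base, so the credit is $0.
Lost: $561 − $0 = $561.

$561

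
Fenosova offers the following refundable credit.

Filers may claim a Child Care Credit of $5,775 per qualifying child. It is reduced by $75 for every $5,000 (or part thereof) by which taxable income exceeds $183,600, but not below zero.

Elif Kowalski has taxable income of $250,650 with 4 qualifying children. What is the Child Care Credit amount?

$22,050

Child Care Credit: base = 4 × $5,775 = $23,100. income exceeds $183,600 by $67,050, which is 14 full-or-partial $5,000 increments; reduction = 14 × $75 = $1,050, leaving $22,050.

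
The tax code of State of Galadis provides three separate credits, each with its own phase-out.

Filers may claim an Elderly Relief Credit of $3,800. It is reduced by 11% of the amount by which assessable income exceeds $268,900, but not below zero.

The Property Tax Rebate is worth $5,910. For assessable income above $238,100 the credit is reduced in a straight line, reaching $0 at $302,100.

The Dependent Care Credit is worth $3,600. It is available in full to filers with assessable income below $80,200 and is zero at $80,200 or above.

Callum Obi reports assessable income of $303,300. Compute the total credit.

$16

Elderly Relief Credit: 11% of the $34,400 excess over $268,900 is $3,784; credit = $3,800 − $3,784 = $16.
Property Tax Rebate: $303,300 is at or above $302,100, so the credit is $0.
Dependent Care Credit: $303,300 meets or exceeds the $80,200 cutoff, so the credit is $0.
Total: $16 + $0 + $0 = $16.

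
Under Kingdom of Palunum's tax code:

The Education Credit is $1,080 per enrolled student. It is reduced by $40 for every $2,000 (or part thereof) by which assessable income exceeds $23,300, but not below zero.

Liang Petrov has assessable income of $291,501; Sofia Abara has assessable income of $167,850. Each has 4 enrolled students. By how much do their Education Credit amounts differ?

Liang ($291,501): Education Credit: base = 4 × $1,080 = $4,320. income exceeds $23,300 by $268,201 → 135 increments × $40 = $5,400 ≥ base, so the credit is $0.
Sofia ($167,850): Education Credit: base = 4 × $1,080 = $4,320. income exceeds $23,300 by $144,550, which is 73 full-or-partial $2,000 increments; reduction = 73 × $40 = $2,920, leaving $1,400.
Difference: |$0 − $1,400| = $1,400.

$1,400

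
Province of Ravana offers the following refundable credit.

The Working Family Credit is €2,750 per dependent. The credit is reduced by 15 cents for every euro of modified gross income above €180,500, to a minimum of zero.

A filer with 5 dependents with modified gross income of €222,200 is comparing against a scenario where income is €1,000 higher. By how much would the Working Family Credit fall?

€150

At €222,200 — base = 5 × €2,750 = €13,750. 15% of the €41,700 excess over €180,500 is €6,255; credit = €13,750 − €6,255 = €7,495.
At €223,200 — base = 5 × €2,750 = €13,750. 15% of the €42,700 excess over €180,500 is €6,405; credit = €13,750 − €6,405 = €7,345.
Lost: €7,495 − €7,345 = €150.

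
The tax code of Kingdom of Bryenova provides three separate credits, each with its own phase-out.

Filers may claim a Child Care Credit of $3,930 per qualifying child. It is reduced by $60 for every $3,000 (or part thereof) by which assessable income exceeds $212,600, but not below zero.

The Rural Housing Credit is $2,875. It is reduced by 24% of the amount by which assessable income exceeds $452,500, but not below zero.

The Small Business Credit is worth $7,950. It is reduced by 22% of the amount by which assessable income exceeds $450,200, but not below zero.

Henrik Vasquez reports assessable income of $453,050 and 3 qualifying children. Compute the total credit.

$16,996

Child Care Credit: base = 3 × $3,930 = $11,790. income exceeds $212,600 by $240,450, which is 81 full-or-partial $3,000 increments; reduction = 81 × $60 = $4,860, leaving $6,930.
Rural Housing Credit: 24% of the $550 excess over $452,500 is $132; credit = $2,875 − $132 = $2,743.
Small Business Credit: 22% of the $2,850 excess over $450,200 is $627; credit = $7,950 − $627 = $7,323.
Total: $6,930 + $2,743 + $7,323 = $16,996.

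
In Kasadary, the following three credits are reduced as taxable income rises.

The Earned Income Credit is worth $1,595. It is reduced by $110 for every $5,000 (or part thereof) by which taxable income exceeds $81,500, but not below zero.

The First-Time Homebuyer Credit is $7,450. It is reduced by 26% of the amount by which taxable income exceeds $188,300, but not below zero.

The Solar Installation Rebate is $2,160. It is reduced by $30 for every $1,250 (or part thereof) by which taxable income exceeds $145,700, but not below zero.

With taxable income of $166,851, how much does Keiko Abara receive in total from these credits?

Earned Income Credit: income exceeds $81,500 by $85,351 → 18 increments × $110 = $1,980 ≥ base, so the credit is $0.
First-Time Homebuyer Credit: $166,851 is at or below the $188,300 threshold, so the full $7,450 applies.
Solar Installation Rebate: income exceeds $145,700 by $21,151, which is 17 full-or-partial $1,250 increments; reduction = 17 × $30 = $510, leaving $1,650.
Total: $0 + $7,450 + $1,650 = $9,100.

$9,100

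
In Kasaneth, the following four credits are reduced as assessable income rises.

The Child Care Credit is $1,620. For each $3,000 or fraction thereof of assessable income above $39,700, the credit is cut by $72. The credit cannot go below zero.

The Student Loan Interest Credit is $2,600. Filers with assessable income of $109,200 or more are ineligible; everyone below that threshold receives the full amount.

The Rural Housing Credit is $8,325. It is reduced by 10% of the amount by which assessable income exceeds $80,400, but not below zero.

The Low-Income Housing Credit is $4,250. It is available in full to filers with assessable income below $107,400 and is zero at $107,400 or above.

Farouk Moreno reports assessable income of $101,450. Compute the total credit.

Child Care Credit: income exceeds $39,700 by $61,750, which is 21 full-or-partial $3,000 increments; reduction = 21 × $72 = $1,512, leaving $108.
Student Loan Interest Credit: $101,450 is below the $109,200 cutoff, so the full $2,600 applies.
Rural Housing Credit: 10% of the $21,050 excess over $80,400 is $2,105; credit = $8,325 − $2,105 = $6,220.
Low-Income Housing Credit: $101,450 is below the $107,400 cutoff, so the full $4,250 applies.
Total: $108 + $2,600 + $6,220 + $4,250 = $13,178.

$13,178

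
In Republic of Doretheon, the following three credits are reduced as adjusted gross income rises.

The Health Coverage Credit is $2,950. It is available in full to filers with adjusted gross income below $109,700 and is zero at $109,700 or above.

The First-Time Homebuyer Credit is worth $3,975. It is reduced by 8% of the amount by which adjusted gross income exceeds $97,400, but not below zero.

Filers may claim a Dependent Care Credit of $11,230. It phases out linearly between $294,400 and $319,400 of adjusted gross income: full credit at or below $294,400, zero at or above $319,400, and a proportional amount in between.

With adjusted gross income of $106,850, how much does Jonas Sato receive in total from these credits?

$17,399

Health Coverage Credit: $106,850 is below the $109,700 cutoff, so the full $2,950 applies.
First-Time Homebuyer Credit: 8% of the $9,450 excess over $97,400 is $756; credit = $3,975 − $756 = $3,219.
Dependent Care Credit: $106,850 is at or below the $294,400 threshold, so the full $11,230 applies.
Total: $2,950 + $3,219 + $11,230 = $17,399.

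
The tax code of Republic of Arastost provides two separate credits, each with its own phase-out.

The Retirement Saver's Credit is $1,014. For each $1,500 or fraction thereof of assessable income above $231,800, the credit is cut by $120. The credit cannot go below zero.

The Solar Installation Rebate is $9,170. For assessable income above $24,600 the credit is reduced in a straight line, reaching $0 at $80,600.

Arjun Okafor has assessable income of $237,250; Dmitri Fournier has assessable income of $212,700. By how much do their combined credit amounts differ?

$480

Arjun ($237,250): Retirement Saver's Credit: income exceeds $231,800 by $5,450, which is 4 full-or-partial $1,500 increments; reduction = 4 × $120 = $480, leaving $534. Solar Installation Rebate: $237,250 is at or above $80,600, so the credit is $0. total $534 + $0 = $534
Dmitri ($212,700): Retirement Saver's Credit: $212,700 is at or below the $231,800 threshold, so the full $1,014 applies. Solar Installation Rebate: $212,700 is at or above $80,600, so the credit is $0. total $1,014 + $0 = $1,014
Difference: |$534 − $1,014| = $480.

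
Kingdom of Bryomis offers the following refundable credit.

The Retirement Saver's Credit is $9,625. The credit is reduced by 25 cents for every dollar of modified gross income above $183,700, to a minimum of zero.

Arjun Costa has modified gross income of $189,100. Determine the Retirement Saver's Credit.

Retirement Saver's Credit: 25% of the $5,400 excess over $183,700 is $1,350; credit = $9,625 − $1,350 = $8,275.

$8,275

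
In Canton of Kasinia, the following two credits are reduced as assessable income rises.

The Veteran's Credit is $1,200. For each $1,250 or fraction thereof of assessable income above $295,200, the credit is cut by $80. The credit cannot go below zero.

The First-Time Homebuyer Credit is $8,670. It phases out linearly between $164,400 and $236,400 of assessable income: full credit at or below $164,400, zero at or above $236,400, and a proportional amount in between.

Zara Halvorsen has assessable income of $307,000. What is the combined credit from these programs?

Veteran's Credit: income exceeds $295,200 by $11,800, which is 10 full-or-partial $1,250 increments; reduction = 10 × $80 = $800, leaving $400.
First-Time Homebuyer Credit: $307,000 is at or above $236,400, so the credit is $0.
Total: $400 + $0 = $400.

$400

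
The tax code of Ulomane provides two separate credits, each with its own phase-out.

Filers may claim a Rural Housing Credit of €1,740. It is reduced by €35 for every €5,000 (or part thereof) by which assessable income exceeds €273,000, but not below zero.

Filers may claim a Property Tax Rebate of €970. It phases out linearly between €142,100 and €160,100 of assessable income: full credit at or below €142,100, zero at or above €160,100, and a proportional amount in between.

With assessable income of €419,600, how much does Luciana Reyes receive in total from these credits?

Rural Housing Credit: income exceeds €273,000 by €146,600, which is 30 full-or-partial €5,000 increments; reduction = 30 × €35 = €1,050, leaving €690.
Property Tax Rebate: €419,600 is at or above €160,100, so the credit is €0.
Total: €690 + €0 = €690.

€690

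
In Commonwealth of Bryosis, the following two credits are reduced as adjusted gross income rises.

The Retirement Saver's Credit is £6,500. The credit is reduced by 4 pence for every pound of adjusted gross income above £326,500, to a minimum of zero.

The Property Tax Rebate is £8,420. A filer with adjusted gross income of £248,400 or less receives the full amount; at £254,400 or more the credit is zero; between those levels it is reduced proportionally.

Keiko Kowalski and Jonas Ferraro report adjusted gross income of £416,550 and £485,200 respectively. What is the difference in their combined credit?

Keiko (£416,550): Retirement Saver's Credit: 4% of the £90,050 excess over £326,500 is £3,602; credit = £6,500 − £3,602 = £2,898. Property Tax Rebate: £416,550 is at or above £254,400, so the credit is £0. total £2,898 + £0 = £2,898
Jonas (£485,200): Retirement Saver's Credit: 4% of the £158,700 excess over £326,500 is £6,348; credit = £6,500 − £6,348 = £152. Property Tax Rebate: £485,200 is at or above £254,400, so the credit is £0. total £152 + £0 = £152
Difference: |£2,898 − £152| = £2,746.

£2,746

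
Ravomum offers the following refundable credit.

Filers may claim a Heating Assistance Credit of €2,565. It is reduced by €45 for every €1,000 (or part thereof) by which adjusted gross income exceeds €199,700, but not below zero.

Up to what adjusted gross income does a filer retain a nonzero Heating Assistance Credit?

€255,700

After 56 increments the reduction is 56 × €45 = €2,520, leaving €45; one more increment wipes it out. Increment 56 ends at excess 56 × €1,000 = €56,000, so the highest qualifying income is €199,700 + €56,000 = €255,700.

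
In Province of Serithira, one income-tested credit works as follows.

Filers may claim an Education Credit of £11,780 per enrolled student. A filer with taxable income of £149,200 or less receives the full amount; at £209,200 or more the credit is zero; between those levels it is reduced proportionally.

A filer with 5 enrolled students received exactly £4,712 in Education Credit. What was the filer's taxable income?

£204,400

Full credit = 5 × £11,780 = £58,900.
£4,712 is 4,712/58,900 of the full £58,900, so 54,188/58,900 of the £60,000 range has been used: income = £149,200 + £60,000 × 54,188/58,900 = £204,400.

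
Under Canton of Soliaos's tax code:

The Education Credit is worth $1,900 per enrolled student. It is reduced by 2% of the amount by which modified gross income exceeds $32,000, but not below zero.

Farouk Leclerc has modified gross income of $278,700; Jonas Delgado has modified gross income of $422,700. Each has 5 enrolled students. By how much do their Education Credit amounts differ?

$2,880

Farouk ($278,700): Education Credit: base = 5 × $1,900 = $9,500. 2% of the $246,700 excess over $32,000 is $4,934; credit = $9,500 − $4,934 = $4,566.
Jonas ($422,700): Education Credit: base = 5 × $1,900 = $9,500. 2% of the $390,700 excess over $32,000 is $7,814; credit = $9,500 − $7,814 = $1,686.
Difference: |$4,566 − $1,686| = $2,880.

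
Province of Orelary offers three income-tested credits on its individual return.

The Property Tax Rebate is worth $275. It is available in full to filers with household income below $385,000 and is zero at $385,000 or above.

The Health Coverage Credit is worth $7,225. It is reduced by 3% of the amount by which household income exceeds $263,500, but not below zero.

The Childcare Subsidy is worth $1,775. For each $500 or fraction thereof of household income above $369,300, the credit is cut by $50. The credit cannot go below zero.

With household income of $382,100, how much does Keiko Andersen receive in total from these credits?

$4,417

Property Tax Rebate: $382,100 is below the $385,000 cutoff, so the full $275 applies.
Health Coverage Credit: 3% of the $118,600 excess over $263,500 is $3,558; credit = $7,225 − $3,558 = $3,667.
Childcare Subsidy: income exceeds $369,300 by $12,800, which is 26 full-or-partial $500 increments; reduction = 26 × $50 = $1,300, leaving $475.
Total: $275 + $3,667 + $475 = $4,417.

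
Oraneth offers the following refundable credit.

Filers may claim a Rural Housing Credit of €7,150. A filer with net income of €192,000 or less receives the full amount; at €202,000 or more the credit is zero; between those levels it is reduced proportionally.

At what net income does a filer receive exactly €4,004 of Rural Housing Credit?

€196,400

€4,004 is 4,004/7,150 of the full €7,150, so 3,146/7,150 of the €10,000 range has been used: income = €192,000 + €10,000 × 3,146/7,150 = €196,400.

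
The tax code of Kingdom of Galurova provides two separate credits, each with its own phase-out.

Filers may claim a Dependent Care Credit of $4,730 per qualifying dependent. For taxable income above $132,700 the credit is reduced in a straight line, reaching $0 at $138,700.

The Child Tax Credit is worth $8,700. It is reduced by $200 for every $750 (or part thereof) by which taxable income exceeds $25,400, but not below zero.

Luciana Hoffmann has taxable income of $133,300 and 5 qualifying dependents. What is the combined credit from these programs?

$21,285

Dependent Care Credit: base = 5 × $4,730 = $23,650. $133,300 is $600 into a $6,000 phase-out range, leaving 5,400/6,000 of the credit: $23,650 × 5,400/6,000 = $21,285.
Child Tax Credit: income exceeds $25,400 by $107,900 → 144 increments × $200 = $28,800 ≥ base, so the credit is $0.
Total: $21,285 + $0 = $21,285.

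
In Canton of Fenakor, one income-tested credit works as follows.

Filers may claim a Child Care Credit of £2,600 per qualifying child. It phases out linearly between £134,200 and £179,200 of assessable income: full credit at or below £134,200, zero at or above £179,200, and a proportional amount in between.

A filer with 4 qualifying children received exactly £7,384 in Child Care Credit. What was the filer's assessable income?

£147,250

Full credit = 4 × £2,600 = £10,400.
£7,384 is 7,384/10,400 of the full £10,400, so 3,016/10,400 of the £45,000 range has been used: income = £134,200 + £45,000 × 3,016/10,400 = £147,250.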